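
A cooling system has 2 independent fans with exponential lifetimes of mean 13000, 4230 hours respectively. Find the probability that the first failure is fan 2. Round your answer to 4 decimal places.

Rates: λ_i = 1/mean_i → 0.0000769231, 0.000236407; Σλ = 0.00031333.
P(fan 2 first) = λ_2/Σλ = 0.000236407/0.00031333 ≈ 0.7545.

0.7545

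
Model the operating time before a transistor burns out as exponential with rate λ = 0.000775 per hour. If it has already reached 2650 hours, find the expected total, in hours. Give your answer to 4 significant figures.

3940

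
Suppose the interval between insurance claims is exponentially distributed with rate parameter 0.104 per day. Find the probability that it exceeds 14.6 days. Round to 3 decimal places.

0.219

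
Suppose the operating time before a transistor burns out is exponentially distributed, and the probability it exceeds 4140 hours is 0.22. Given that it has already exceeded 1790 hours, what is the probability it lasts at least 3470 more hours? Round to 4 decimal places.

0.2811

From e^(−λ·4140) = 0.22, λ = −ln(0.22)/4140 = 0.000365731.
Memoryless: P(X > 1790+3470 | X > 1790) = P(X > 3470) = e^(−0.000365731·3470) ≈ 0.2811.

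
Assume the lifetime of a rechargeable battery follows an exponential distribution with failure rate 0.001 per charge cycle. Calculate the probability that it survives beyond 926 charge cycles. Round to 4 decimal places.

0.3961

P(X > 926) = e^(−λ·926) = e^(−0.926) ≈ 0.3961.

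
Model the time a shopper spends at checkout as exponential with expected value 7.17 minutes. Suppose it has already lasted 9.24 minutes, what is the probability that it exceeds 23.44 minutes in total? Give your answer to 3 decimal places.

0.138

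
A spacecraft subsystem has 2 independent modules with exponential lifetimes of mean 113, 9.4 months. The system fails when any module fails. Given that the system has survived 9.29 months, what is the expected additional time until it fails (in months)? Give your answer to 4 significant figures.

First-failure rate Σλ = 1/113 + 1/9.4 = 0.115233.
By memorylessness the expected residual is 1/Σλ = 8.6781 months, regardless of the 9.29 already elapsed.

8.678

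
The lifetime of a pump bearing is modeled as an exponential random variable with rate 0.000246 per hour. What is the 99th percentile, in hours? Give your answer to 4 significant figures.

Set 1 − e^(−λt) = 0.99, so t = −ln(0.01)/λ = 4.6052/0.000246 ≈ 18720.2 hours.

18720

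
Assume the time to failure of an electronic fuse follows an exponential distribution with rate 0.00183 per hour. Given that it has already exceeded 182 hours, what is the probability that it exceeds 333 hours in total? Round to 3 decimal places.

0.759

P(X > s+t | X > s) = e^(−λ(s+t))/e^(−λs) = e^(−λt), independent of s = 182.
P(X > 151) = e^(−0.27633) ≈ 0.759.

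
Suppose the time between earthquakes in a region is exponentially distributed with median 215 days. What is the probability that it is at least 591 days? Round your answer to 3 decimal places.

0.149

For an exponential, median = ln(2)/λ, so λ = ln 2 / 215 = 0.00322394 per day.
P(X > 591) = e^(−λ·591) = e^(−1.9053) ≈ 0.149.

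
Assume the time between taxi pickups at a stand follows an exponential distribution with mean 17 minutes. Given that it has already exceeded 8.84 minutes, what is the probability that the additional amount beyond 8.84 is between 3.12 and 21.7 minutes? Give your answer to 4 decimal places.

The rate is λ = 1/17 = 0.0588235 per minute.
Memoryless: the residual past 8.84 is again Exp(λ).
P(3.12 < residual < 21.7) = e^(−λ·3.12) − e^(−λ·21.7) = 0.83233 − 0.27902 ≈ 0.5533.

0.5533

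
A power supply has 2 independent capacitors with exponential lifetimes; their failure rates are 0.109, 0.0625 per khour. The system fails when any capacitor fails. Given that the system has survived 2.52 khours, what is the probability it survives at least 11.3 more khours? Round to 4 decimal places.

Time to first failure ~ Exp(Σλ) with Σλ = 0.1715.
By memorylessness, P(T > 2.52+11.3 | T > 2.52) = P(T > 11.3) = e^(−0.1715·11.3) ≈ 0.1440.

0.1440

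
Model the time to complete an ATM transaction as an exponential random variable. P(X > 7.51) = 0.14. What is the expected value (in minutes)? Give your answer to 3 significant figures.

e^(−λ·7.51) = 0.14 ⇒ λ = −ln(0.14)/7.51 = 0.261799.
Mean = 1/λ = 3.81972 minutes.

3.82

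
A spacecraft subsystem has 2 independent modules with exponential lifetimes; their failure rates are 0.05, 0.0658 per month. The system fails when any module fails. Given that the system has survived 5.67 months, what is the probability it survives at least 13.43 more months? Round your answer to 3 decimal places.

Time to first failure ~ Exp(Σλ) with Σλ = 0.1158.
By memorylessness, P(T > 5.67+13.43 | T > 5.67) = P(T > 13.43) = e^(−0.1158·13.43) ≈ 0.211.

0.211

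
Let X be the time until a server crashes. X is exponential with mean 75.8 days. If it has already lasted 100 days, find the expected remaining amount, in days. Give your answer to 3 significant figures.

75.8

The rate is λ = 1/75.8 = 0.0131926 per day.
By memorylessness, the remaining amount past any threshold is again Exp(λ) with mean 1/λ = 75.8 days.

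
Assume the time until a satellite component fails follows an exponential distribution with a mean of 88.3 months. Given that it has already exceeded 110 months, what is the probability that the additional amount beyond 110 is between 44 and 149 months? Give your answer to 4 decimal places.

The rate is λ = 1/88.3 = 0.011325 per month.
Memoryless: the residual past 110 is again Exp(λ).
P(44 < residual < 149) = e^(−λ·44) − e^(−λ·149) = 0.60756 − 0.18499 ≈ 0.4226.

0.4226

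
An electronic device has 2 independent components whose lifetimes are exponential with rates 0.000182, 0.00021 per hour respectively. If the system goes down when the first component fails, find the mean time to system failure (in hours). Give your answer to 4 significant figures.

The time to first failure is exponential with rate Σλ = 0.000182 + 0.00021 = 0.000392.
E[min] = 1/Σλ = 1/0.000392 = 2551.02 hours.

2551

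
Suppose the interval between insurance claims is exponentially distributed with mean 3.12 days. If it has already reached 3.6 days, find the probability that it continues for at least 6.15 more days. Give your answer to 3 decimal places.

0.139

The rate is λ = 1/3.12 = 0.320513 per day.
P(X > s+t | X > s) = e^(−λ(s+t))/e^(−λs) = e^(−λt), independent of s = 3.6.
P(X > 6.15) = e^(−1.9712) ≈ 0.139.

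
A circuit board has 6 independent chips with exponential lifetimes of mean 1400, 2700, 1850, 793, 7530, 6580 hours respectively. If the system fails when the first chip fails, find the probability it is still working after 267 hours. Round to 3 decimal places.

The first failure time is exponential with rate Σλ_i = 1/1400 + 1/2700 + 1/1850 + 1/793 + 1/7530 + 1/6580 = 0.00317101 per hour.
P(min > 267) = e^(−0.00317101·267) = e^(−0.84666) ≈ 0.429.

0.429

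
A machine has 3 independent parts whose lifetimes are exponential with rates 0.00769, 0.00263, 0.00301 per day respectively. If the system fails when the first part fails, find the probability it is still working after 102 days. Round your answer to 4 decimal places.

0.2567

The time to first failure is exponential with rate Σλ = 0.00769 + 0.00263 + 0.00301 = 0.01333.
P(min > 102) = e^(−0.01333·102) = e^(−1.3597) ≈ 0.2567.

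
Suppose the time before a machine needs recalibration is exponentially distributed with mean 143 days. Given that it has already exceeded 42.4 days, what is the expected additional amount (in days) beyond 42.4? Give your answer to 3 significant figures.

143

The rate is λ = 1/143 = 0.00699301 per day.
By memorylessness, the remaining amount past any threshold is again Exp(λ) with mean 1/λ = 143 days.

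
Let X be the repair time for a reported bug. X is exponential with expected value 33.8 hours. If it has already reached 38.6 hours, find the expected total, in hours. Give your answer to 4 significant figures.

72.40

The rate is λ = 1/33.8 = 0.0295858 per hour.
By memorylessness, E[X | X > 38.6] = 38.6 + 1/λ = 38.6 + 33.8 = 72.4 hours.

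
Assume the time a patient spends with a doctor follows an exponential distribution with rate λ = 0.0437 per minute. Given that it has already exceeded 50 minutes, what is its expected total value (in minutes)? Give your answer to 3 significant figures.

By memorylessness, E[X | X > 50] = 50 + 1/λ = 50 + 22.8833 = 72.8833 minutes.

72.9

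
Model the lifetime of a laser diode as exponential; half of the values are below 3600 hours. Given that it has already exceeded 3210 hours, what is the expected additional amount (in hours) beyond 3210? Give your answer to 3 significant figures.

For an exponential, median = ln(2)/λ, so λ = ln 2 / 3600 = 0.000192541 per hour.
By memorylessness, the remaining amount past any threshold is again Exp(λ) with mean 1/λ = 5193.7 hours.

5190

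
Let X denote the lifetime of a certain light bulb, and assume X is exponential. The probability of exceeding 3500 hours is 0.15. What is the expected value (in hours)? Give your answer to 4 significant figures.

1845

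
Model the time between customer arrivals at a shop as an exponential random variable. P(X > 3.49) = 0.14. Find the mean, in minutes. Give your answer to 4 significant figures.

e^(−λ·3.49) = 0.14 ⇒ λ = −ln(0.14)/3.49 = 0.563356.
Mean = 1/λ = 1.77508 minutes.

1.775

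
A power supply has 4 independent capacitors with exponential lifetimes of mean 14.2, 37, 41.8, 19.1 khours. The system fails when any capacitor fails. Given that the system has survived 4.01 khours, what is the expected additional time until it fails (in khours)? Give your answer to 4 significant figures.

First-failure rate Σλ = 1/14.2 + 1/37 + 1/41.8 + 1/19.1 = 0.173729.
By memorylessness the expected residual is 1/Σλ = 5.75609 khours, regardless of the 4.01 already elapsed.

5.756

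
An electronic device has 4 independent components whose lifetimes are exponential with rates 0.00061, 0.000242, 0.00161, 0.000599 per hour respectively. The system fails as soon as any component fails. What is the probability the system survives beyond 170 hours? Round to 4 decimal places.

The time to first failure is exponential with rate Σλ = 0.00061 + 0.000242 + 0.00161 + 0.000599 = 0.003061.
P(min > 170) = e^(−0.003061·170) = e^(−0.52037) ≈ 0.5943.

0.5943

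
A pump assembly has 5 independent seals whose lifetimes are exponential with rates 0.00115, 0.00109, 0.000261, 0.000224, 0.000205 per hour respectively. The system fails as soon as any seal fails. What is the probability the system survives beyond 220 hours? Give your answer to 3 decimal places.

0.525

The time to first failure is exponential with rate Σλ = 0.00115 + 0.00109 + 0.000261 + 0.000224 + 0.000205 = 0.00293.
P(min > 220) = e^(−0.00293·220) = e^(−0.6446) ≈ 0.525.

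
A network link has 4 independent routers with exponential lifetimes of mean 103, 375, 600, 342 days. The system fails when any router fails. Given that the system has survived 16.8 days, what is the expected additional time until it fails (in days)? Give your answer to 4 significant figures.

First-failure rate Σλ = 1/103 + 1/375 + 1/600 + 1/342 = 0.016966.
By memorylessness the expected residual is 1/Σλ = 58.9412 days, regardless of the 16.8 already elapsed.

58.94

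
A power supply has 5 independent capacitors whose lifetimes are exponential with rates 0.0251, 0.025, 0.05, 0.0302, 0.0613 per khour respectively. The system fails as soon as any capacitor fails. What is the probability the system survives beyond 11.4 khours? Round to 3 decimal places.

0.113

The time to first failure is exponential with rate Σλ = 0.0251 + 0.025 + 0.05 + 0.0302 + 0.0613 = 0.1916.
P(min > 11.4) = e^(−0.1916·11.4) = e^(−2.1842) ≈ 0.113.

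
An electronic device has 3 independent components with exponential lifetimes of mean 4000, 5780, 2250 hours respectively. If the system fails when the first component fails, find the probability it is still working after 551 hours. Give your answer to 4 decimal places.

0.6200

The first failure time is exponential with rate Σλ_i = 1/4000 + 1/5780 + 1/2250 = 0.000867455 per hour.
P(min > 551) = e^(−0.000867455·551) = e^(−0.47797) ≈ 0.6200.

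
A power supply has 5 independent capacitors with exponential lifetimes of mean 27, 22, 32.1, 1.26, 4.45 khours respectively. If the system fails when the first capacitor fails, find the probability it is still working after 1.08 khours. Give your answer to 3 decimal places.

The first failure time is exponential with rate Σλ_i = 1/27 + 1/22 + 1/32.1 + 1/1.26 + 1/4.45 = 1.13201 per khour.
P(min > 1.08) = e^(−1.13201·1.08) = e^(−1.2226) ≈ 0.294.

0.294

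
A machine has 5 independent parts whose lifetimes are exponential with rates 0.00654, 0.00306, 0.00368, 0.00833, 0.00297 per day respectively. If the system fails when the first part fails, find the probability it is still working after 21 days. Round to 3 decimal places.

The time to first failure is exponential with rate Σλ = 0.00654 + 0.00306 + 0.00368 + 0.00833 + 0.00297 = 0.02458.
P(min > 21) = e^(−0.02458·21) = e^(−0.51618) ≈ 0.597.

0.597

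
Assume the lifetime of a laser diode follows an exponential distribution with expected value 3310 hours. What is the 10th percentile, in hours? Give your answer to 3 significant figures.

349

The rate is λ = 1/3310 = 0.000302115 per hour.
Set 1 − e^(−λt) = 0.1, so t = −ln(0.9)/λ = 0.10536/0.000302115 ≈ 348.743 hours.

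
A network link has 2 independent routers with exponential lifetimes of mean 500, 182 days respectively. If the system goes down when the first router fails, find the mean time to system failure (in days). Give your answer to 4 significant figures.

133.4

The first failure time is exponential with rate Σλ_i = 1/500 + 1/182 = 0.00749451 per day.
E[min] = 1/Σλ = 1/0.00749451 = 133.431 days.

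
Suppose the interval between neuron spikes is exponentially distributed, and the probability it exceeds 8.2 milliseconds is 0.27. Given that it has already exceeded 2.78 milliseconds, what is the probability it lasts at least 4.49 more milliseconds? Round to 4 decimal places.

0.4882

From e^(−λ·8.2) = 0.27, λ = −ln(0.27)/8.2 = 0.159675.
Memoryless: P(X > 2.78+4.49 | X > 2.78) = P(X > 4.49) = e^(−0.159675·4.49) ≈ 0.4882.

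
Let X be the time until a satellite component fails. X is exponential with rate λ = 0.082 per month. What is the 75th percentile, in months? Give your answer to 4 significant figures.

Set 1 − e^(−λt) = 0.75, so t = −ln(0.25)/λ = 1.3863/0.082 ≈ 16.906 months.

16.91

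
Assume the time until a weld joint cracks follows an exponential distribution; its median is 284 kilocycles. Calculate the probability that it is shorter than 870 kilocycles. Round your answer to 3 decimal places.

For an exponential, median = ln(2)/λ, so λ = ln 2 / 284 = 0.00244066 per kilocycle.
P(X ≤ 870) = 1 − e^(−λ·870) = 1 − e^(−2.1234) ≈ 0.880.

0.880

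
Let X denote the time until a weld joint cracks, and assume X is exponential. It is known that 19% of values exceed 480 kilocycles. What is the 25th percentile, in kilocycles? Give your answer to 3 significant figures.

e^(−λ·480) = 0.19 ⇒ λ = −ln(0.19)/480 = 0.00345986.
25th percentile: 1 − e^(−λt) = 0.25, t = −ln(0.75)/λ = 83.1486 kilocycles.

83.1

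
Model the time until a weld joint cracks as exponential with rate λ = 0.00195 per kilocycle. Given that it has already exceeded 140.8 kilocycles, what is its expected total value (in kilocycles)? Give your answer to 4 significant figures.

653.6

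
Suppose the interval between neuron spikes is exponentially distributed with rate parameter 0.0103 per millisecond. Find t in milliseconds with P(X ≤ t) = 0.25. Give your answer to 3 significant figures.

Set 1 − e^(−λt) = 0.25, so t = −ln(0.75)/λ = 0.28768/0.0103 ≈ 27.9303 milliseconds.

27.9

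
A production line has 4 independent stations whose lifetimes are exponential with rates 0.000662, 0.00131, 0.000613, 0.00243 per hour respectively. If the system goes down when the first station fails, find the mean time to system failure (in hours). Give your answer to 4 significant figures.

The time to first failure is exponential with rate Σλ = 0.000662 + 0.00131 + 0.000613 + 0.00243 = 0.005015.
E[min] = 1/Σλ = 1/0.005015 = 199.402 hours.

199.4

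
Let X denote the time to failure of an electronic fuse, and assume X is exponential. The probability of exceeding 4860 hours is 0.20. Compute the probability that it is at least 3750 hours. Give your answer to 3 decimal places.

0.289

e^(−λ·4860) = 0.20 ⇒ λ = −ln(0.20)/4860 = 0.00033116.
P(X > 3750) = e^(−0.00033116·3750) = e^(−1.2419) ≈ 0.289.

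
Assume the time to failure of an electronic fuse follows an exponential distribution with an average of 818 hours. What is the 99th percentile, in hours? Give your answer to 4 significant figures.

The rate is λ = 1/818 = 0.00122249 per hour.
Set 1 − e^(−λt) = 0.99, so t = −ln(0.01)/λ = 4.6052/0.00122249 ≈ 3767.03 hours.

3767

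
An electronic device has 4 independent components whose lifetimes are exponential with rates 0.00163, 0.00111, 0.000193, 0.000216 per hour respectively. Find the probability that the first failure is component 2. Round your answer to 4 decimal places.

0.3525

The time to first failure is exponential with rate Σλ = 0.00163 + 0.00111 + 0.000193 + 0.000216 = 0.003149.
P(component 2 first) = λ_2/Σλ = 0.00111/0.003149 ≈ 0.3525.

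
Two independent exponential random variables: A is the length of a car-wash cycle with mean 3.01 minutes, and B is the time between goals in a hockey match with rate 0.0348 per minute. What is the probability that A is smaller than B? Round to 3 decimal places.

0.905

λ_1 = 1/3.01 = 0.332226, λ_2 = 0.0348.
For independent exponentials, P(A < B) = λ_1/(λ_1+λ_2) = 0.332226/0.367026 ≈ 0.905.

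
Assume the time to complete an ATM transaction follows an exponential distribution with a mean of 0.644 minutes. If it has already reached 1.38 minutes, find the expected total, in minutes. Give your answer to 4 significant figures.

2.024

The rate is λ = 1/0.644 = 1.5528 per minute.
By memorylessness, E[X | X > 1.38] = 1.38 + 1/λ = 1.38 + 0.644 = 2.024 minutes.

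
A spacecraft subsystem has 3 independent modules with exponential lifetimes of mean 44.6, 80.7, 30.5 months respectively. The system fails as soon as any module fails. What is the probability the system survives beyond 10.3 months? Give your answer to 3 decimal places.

0.498

The first failure time is exponential with rate Σλ_i = 1/44.6 + 1/80.7 + 1/30.5 = 0.0676 per month.
P(min > 10.3) = e^(−0.0676·10.3) = e^(−0.69628) ≈ 0.498.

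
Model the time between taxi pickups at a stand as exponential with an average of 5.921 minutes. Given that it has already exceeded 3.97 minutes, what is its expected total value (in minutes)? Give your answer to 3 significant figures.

The rate is λ = 1/5.921 = 0.16889 per minute.
By memorylessness, E[X | X > 3.97] = 3.97 + 1/λ = 3.97 + 5.921 = 9.891 minutes.

9.89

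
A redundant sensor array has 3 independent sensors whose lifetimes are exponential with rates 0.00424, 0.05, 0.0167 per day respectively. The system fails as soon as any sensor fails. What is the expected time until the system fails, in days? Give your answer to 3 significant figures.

The time to first failure is exponential with rate Σλ = 0.00424 + 0.05 + 0.0167 = 0.07094.
E[min] = 1/Σλ = 1/0.07094 = 14.0964 days.

14.1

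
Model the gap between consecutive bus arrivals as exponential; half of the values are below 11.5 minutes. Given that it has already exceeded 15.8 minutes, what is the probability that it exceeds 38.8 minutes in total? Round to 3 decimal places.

0.250

For an exponential, median = ln(2)/λ, so λ = ln 2 / 11.5 = 0.0602737 per minute.
P(X > s+t | X > s) = e^(−λ(s+t))/e^(−λs) = e^(−λt), independent of s = 15.8.
P(X > 23) = e^(−1.3863) ≈ 0.250.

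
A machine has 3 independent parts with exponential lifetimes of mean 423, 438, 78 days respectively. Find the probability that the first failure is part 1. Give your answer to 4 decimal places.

0.1353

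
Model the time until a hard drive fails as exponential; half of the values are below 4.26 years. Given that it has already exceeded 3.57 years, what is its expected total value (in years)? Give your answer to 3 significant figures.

9.72

For an exponential, median = ln(2)/λ, so λ = ln 2 / 4.26 = 0.162711 per year.
By memorylessness, E[X | X > 3.57] = 3.57 + 1/λ = 3.57 + 6.14588 = 9.71588 years.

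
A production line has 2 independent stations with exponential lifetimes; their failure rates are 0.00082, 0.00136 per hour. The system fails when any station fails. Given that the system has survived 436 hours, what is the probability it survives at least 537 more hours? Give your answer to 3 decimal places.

Time to first failure ~ Exp(Σλ) with Σλ = 0.00218.
By memorylessness, P(T > 436+537 | T > 436) = P(T > 537) = e^(−0.00218·537) ≈ 0.310.

0.310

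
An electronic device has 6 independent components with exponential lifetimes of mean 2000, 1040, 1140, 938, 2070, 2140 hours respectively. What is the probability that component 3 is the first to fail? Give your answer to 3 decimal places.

0.201

Rates: λ_i = 1/mean_i → 0.0005, 0.000961538, 0.000877193, 0.0010661, 0.000483092, 0.00046729; Σλ = 0.00435521.
P(component 3 first) = λ_3/Σλ = 0.000877193/0.00435521 ≈ 0.201.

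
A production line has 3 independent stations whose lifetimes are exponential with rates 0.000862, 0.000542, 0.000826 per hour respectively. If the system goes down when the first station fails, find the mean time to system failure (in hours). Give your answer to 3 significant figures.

The time to first failure is exponential with rate Σλ = 0.000862 + 0.000542 + 0.000826 = 0.00223.
E[min] = 1/Σλ = 1/0.00223 = 448.43 hours.

448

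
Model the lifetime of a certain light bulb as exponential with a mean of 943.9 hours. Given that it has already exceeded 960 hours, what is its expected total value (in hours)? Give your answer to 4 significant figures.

The rate is λ = 1/943.9 = 0.00105943 per hour.
By memorylessness, E[X | X > 960] = 960 + 1/λ = 960 + 943.9 = 1903.9 hours.

1904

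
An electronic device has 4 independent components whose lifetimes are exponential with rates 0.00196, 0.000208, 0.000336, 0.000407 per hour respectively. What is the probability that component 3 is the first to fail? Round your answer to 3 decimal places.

The time to first failure is exponential with rate Σλ = 0.00196 + 0.000208 + 0.000336 + 0.000407 = 0.002911.
P(component 3 first) = λ_3/Σλ = 0.000336/0.002911 ≈ 0.115.

0.115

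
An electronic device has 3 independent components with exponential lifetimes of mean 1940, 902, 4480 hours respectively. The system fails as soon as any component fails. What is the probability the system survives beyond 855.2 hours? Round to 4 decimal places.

0.2060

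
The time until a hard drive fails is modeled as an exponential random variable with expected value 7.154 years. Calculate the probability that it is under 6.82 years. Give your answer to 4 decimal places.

0.6145

The rate is λ = 1/7.154 = 0.139782 per year.
P(X ≤ 6.82) = 1 − e^(−λ·6.82) = 1 − e^(−0.95331) ≈ 0.6145.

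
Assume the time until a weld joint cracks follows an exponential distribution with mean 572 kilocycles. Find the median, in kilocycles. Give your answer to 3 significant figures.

396

The rate is λ = 1/572 = 0.00174825 per kilocycle.
Set 1 − e^(−λt) = 0.5, so t = −ln(0.5)/λ = 0.69315/0.00174825 ≈ 396.48 kilocycles.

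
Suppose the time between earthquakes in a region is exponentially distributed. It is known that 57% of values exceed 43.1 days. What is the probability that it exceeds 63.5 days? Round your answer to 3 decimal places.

0.437

e^(−λ·43.1) = 0.57 ⇒ λ = −ln(0.57)/43.1 = 0.0130422.
P(X > 63.5) = e^(−0.0130422·63.5) = e^(−0.82818) ≈ 0.437.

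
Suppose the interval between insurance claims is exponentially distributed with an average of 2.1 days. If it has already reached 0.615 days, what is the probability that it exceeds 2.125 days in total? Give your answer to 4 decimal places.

The rate is λ = 1/2.1 = 0.47619 per day.
The exponential is memoryless, so the remaining time is again Exp(λ): the condition X > 0.615 is irrelevant.
P(X > 1.51) = e^(−0.71905) ≈ 0.4872.

0.4872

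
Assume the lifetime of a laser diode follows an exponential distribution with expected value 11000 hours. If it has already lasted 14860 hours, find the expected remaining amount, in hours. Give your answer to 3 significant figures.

The rate is λ = 1/11000 = 0.0000909091 per hour.
By memorylessness, the remaining amount past any threshold is again Exp(λ) with mean 1/λ = 11000 hours.

11000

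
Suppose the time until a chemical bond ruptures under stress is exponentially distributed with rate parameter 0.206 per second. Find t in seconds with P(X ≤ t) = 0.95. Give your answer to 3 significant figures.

Set 1 − e^(−λt) = 0.95, so t = −ln(0.05)/λ = 2.9957/0.206 ≈ 14.5424 seconds.

14.5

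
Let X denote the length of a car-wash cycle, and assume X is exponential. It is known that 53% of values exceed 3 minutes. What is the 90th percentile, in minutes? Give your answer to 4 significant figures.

10.88

e^(−λ·3) = 0.53 ⇒ λ = −ln(0.53)/3 = 0.211626.
90th percentile: 1 − e^(−λt) = 0.9, t = −ln(0.1)/λ = 10.8804 minutes.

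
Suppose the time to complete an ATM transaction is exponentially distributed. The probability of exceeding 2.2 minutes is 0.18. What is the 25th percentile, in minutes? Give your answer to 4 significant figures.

0.3691

e^(−λ·2.2) = 0.18 ⇒ λ = −ln(0.18)/2.2 = 0.779454.
25th percentile: 1 − e^(−λt) = 0.25, t = −ln(0.75)/λ = 0.369082 minutes.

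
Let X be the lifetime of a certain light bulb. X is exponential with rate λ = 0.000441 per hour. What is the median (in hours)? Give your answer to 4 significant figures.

1572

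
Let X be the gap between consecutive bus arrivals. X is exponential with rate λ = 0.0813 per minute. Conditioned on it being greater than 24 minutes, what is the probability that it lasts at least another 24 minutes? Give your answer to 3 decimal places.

P(X > s+t | X > s) = e^(−λ(s+t))/e^(−λs) = e^(−λt), independent of s = 24.
P(X > 24) = e^(−1.9512) ≈ 0.142.

0.142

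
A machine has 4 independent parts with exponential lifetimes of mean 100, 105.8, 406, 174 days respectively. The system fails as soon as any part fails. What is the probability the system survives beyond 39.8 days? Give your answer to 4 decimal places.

0.3326

The first failure time is exponential with rate Σλ_i = 1/100 + 1/105.8 + 1/406 + 1/174 = 0.027662 per day.
P(min > 39.8) = e^(−0.027662·39.8) = e^(−1.1009) ≈ 0.3326.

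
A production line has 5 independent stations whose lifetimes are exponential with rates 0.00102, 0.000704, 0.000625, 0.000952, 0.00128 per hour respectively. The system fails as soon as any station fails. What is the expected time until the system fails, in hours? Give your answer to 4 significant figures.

The time to first failure is exponential with rate Σλ = 0.00102 + 0.000704 + 0.000625 + 0.000952 + 0.00128 = 0.004581.
E[min] = 1/Σλ = 1/0.004581 = 218.293 hours.

218.3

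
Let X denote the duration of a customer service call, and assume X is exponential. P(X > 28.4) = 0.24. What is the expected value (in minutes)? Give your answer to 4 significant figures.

19.90

e^(−λ·28.4) = 0.24 ⇒ λ = −ln(0.24)/28.4 = 0.0502506.
Mean = 1/λ = 19.9003 minutes.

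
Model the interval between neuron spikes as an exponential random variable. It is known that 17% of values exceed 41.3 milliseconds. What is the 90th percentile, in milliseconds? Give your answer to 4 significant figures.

53.67

e^(−λ·41.3) = 0.17 ⇒ λ = −ln(0.17)/41.3 = 0.0429045.
90th percentile: 1 − e^(−λt) = 0.9, t = −ln(0.1)/λ = 53.6677 milliseconds.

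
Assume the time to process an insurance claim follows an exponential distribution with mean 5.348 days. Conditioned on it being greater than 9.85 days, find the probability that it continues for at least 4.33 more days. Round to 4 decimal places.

0.4450

The rate is λ = 1/5.348 = 0.186986 per day.
By the memoryless property, P(X > 9.85+4.33 | X > 9.85) = P(X > 4.33).
P(X > 4.33) = e^(−0.80965) ≈ 0.4450.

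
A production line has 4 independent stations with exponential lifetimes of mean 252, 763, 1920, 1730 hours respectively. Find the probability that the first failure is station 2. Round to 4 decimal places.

0.2055

Rates: λ_i = 1/mean_i → 0.00396825, 0.00131062, 0.000520833, 0.000578035; Σλ = 0.00637774.
P(station 2 first) = λ_2/Σλ = 0.00131062/0.00637774 ≈ 0.2055.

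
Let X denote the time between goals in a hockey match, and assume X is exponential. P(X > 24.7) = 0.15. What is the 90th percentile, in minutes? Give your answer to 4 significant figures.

e^(−λ·24.7) = 0.15 ⇒ λ = −ln(0.15)/24.7 = 0.0768065.
90th percentile: 1 − e^(−λt) = 0.9, t = −ln(0.1)/λ = 29.979 minutes.

29.98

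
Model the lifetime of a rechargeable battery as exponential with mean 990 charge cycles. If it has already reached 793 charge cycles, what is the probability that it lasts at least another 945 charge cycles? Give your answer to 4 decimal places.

0.3850

The rate is λ = 1/990 = 0.0010101 per charge cycle.
By the memoryless property, P(X > 793+945 | X > 793) = P(X > 945).
P(X > 945) = e^(−0.95455) ≈ 0.3850.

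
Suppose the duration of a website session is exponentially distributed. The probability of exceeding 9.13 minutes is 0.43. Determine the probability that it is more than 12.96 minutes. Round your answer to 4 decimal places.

e^(−λ·9.13) = 0.43 ⇒ λ = −ln(0.43)/9.13 = 0.0924392.
P(X > 12.96) = e^(−0.0924392·12.96) = e^(−1.198) ≈ 0.3018.

0.3018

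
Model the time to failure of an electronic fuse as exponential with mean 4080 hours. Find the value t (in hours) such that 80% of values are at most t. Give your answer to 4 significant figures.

The rate is λ = 1/4080 = 0.000245098 per hour.
Set 1 − e^(−λt) = 0.8, so t = −ln(0.2)/λ = 1.6094/0.000245098 ≈ 6566.51 hours.

6567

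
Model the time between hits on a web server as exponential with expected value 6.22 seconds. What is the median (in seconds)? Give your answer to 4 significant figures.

The rate is λ = 1/6.22 = 0.160772 per second.
Set 1 − e^(−λt) = 0.5, so t = −ln(0.5)/λ = 0.69315/0.160772 ≈ 4.31138 seconds.

4.311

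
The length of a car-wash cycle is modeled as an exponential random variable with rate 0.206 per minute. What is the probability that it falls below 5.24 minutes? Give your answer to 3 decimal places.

P(X ≤ 5.24) = 1 − e^(−λ·5.24) = 1 − e^(−1.0794) ≈ 0.660.

0.660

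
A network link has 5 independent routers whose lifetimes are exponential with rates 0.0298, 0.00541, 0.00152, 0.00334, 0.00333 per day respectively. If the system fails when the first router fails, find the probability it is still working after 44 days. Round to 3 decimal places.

The time to first failure is exponential with rate Σλ = 0.0298 + 0.00541 + 0.00152 + 0.00334 + 0.00333 = 0.0434.
P(min > 44) = e^(−0.0434·44) = e^(−1.9096) ≈ 0.148.

0.148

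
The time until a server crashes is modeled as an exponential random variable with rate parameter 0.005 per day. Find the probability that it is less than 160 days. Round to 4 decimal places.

0.5507

P(X ≤ 160) = 1 − e^(−λ·160) = 1 − e^(−0.8) ≈ 0.5507.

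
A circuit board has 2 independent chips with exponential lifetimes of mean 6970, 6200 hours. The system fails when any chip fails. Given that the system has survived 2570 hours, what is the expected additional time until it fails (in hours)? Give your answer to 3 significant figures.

First-failure rate Σλ = 1/6970 + 1/6200 = 0.000304762.
By memorylessness the expected residual is 1/Σλ = 3281.25 hours, regardless of the 2570 already elapsed.

3280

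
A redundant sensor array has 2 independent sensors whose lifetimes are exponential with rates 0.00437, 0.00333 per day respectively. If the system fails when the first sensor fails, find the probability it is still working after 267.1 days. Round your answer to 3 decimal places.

0.128

The time to first failure is exponential with rate Σλ = 0.00437 + 0.00333 = 0.0077.
P(min > 267.1) = e^(−0.0077·267.1) = e^(−2.0567) ≈ 0.128.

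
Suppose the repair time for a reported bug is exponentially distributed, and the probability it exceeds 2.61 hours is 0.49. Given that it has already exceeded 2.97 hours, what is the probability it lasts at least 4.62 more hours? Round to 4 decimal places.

From e^(−λ·2.61) = 0.49, λ = −ln(0.49)/2.61 = 0.273314.
Memoryless: P(X > 2.97+4.62 | X > 2.97) = P(X > 4.62) = e^(−0.273314·4.62) ≈ 0.2829.

0.2829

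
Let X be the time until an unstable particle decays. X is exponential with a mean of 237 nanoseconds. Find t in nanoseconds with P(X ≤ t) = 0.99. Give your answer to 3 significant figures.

The rate is λ = 1/237 = 0.00421941 per nanosecond.
Set 1 − e^(−λt) = 0.99, so t = −ln(0.01)/λ = 4.6052/0.00421941 ≈ 1091.43 nanoseconds.

1090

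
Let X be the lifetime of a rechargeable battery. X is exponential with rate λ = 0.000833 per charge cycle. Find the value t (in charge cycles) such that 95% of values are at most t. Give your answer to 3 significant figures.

3600

Set 1 − e^(−λt) = 0.95, so t = −ln(0.05)/λ = 2.9957/0.000833 ≈ 3596.32 charge cycles.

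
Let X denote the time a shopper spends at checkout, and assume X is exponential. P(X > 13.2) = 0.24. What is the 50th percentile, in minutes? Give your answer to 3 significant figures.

6.41

e^(−λ·13.2) = 0.24 ⇒ λ = −ln(0.24)/13.2 = 0.108115.
50th percentile: 1 − e^(−λt) = 0.5, t = −ln(0.5)/λ = 6.41121 minutes.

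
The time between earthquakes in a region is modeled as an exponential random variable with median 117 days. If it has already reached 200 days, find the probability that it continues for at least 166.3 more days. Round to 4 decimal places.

0.3734

For an exponential, median = ln(2)/λ, so λ = ln 2 / 117 = 0.00592433 per day.
P(X > s+t | X > s) = e^(−λ(s+t))/e^(−λs) = e^(−λt), independent of s = 200.
P(X > 166.3) = e^(−0.98522) ≈ 0.3734.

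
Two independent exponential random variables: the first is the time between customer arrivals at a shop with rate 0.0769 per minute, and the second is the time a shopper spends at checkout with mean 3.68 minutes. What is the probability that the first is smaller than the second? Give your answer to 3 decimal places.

0.221

λ_1 = 0.0769, λ_2 = 1/3.68 = 0.271739.
For independent exponentials, P(the first < the second) = λ_1/(λ_1+λ_2) = 0.0769/0.348639 ≈ 0.221.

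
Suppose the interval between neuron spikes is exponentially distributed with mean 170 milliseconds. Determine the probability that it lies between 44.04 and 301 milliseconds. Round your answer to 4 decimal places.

The rate is λ = 1/170 = 0.00588235 per millisecond.
P(44.04 < X < 301) = e^(−λ·44.04) − e^(−λ·301) = 0.77178 − 0.17023 ≈ 0.6015.

0.6015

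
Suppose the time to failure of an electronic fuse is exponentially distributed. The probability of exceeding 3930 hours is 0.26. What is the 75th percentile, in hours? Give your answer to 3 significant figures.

4040

e^(−λ·3930) = 0.26 ⇒ λ = −ln(0.26)/3930 = 0.000342767.
75th percentile: 1 − e^(−λt) = 0.75, t = −ln(0.25)/λ = 4044.42 hours.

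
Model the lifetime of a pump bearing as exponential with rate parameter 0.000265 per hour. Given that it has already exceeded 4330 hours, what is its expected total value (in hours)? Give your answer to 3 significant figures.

By memorylessness, E[X | X > 4330] = 4330 + 1/λ = 4330 + 3773.58 = 8103.58 hours.

8100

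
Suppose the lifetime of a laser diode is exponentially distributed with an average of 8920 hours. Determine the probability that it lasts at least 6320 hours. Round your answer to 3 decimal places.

The rate is λ = 1/8920 = 0.000112108 per hour.
P(X > 6320) = e^(−λ·6320) = e^(−0.70852) ≈ 0.492.

0.492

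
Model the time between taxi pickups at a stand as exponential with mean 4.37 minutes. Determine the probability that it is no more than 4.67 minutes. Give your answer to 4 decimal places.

0.6565

The rate is λ = 1/4.37 = 0.228833 per minute.
P(X ≤ 4.67) = 1 − e^(−λ·4.67) = 1 − e^(−1.0686) ≈ 0.6565.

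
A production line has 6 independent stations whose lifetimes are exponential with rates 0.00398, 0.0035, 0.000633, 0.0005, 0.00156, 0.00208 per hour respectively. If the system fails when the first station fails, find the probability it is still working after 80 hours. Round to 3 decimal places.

0.375

The time to first failure is exponential with rate Σλ = 0.00398 + 0.0035 + 0.000633 + 0.0005 + 0.00156 + 0.00208 = 0.012253.
P(min > 80) = e^(−0.012253·80) = e^(−0.98024) ≈ 0.375.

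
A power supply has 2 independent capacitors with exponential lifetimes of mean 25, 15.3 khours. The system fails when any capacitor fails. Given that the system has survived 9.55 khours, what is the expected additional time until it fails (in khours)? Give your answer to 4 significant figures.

First-failure rate Σλ = 1/25 + 1/15.3 = 0.105359.
By memorylessness the expected residual is 1/Σλ = 9.49132 khours, regardless of the 9.55 already elapsed.

9.491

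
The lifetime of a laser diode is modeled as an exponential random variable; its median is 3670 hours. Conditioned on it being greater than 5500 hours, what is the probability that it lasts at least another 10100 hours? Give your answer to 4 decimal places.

For an exponential, median = ln(2)/λ, so λ = ln 2 / 3670 = 0.000188868 per hour.
P(X > s+t | X > s) = e^(−λ(s+t))/e^(−λs) = e^(−λt), independent of s = 5500.
P(X > 10100) = e^(−1.9076) ≈ 0.1484.

0.1484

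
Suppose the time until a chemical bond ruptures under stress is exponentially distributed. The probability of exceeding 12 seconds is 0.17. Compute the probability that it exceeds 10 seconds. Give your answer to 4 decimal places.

e^(−λ·12) = 0.17 ⇒ λ = −ln(0.17)/12 = 0.147663.
P(X > 10) = e^(−0.147663·10) = e^(−1.4766) ≈ 0.2284.

0.2284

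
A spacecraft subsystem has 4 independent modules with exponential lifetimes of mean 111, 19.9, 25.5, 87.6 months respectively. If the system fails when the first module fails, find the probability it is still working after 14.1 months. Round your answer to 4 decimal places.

The first failure time is exponential with rate Σλ_i = 1/111 + 1/19.9 + 1/25.5 + 1/87.6 = 0.109891 per month.
P(min > 14.1) = e^(−0.109891·14.1) = e^(−1.5495) ≈ 0.2124.

0.2124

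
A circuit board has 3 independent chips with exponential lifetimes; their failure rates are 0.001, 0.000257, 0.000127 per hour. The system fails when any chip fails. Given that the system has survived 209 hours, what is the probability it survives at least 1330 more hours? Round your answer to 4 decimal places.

0.1587

Time to first failure ~ Exp(Σλ) with Σλ = 0.001384.
By memorylessness, P(T > 209+1330 | T > 209) = P(T > 1330) = e^(−0.001384·1330) ≈ 0.1587.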